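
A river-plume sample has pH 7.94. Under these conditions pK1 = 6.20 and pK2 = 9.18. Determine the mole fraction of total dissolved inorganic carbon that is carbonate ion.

α₂ = 0.0535

α₂ = 1 / (1 + [H⁺]/K2 + [H⁺]²/(K1K2)) = 1 / (1 + 10^+1.24 + 10^-0.50)
   = 1 / (1 + 17.378 + 0.31623) = 1/18.694 = 0.05349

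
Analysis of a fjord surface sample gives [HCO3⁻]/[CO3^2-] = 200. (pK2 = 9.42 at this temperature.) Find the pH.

From K2 = [H⁺][CO3^2-]/[HCO3⁻]:  pH = pK2 − log₁₀([HCO3⁻]/[CO3^2-])
log₁₀(200) = +2.301
pH = 9.42 − (+2.301) = 7.12

pH = 7.12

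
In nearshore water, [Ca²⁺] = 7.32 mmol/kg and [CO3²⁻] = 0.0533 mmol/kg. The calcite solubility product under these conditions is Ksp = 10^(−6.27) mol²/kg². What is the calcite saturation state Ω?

Ω = 0.727

Ksp = 10^(−6.27) = 5.370×10^-7
Ω = [Ca²⁺][CO3²⁻]/Ksp = (7.32×10^-3)(0.0533×10^-3) / 5.370×10^-7 = 0.727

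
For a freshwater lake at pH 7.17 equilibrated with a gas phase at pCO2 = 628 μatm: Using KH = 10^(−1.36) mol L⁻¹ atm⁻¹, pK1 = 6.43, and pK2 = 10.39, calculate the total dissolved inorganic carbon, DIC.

[CO2*] = KH · pCO2 = 10^(−1.36) × 628×10^-6 = 2.741×10^-5 mol/L
α₀ = 1/(1 + K1/[H⁺] + K1K2/[H⁺]²) = 1/(1 + 10^+0.74 + 10^-2.48) = 0.1539
DIC = [CO2*]/α₀ = 2.741×10^-5 / 0.1539 = 0.178 mmol/L

DIC = 0.178 mmol/L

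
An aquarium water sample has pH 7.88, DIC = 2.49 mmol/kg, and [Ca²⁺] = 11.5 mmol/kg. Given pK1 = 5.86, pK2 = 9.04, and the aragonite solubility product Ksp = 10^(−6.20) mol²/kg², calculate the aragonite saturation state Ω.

Ω = 2.91

α₂ = 1 / (1 + [H⁺]/K2 + [H⁺]²/(K1K2)) = 1 / (1 + 10^+1.16 + 10^-0.86)
   = 1 / (1 + 14.454 + 0.13804) = 1/15.592 = 0.06413
[CO3²⁻] = α₂ × DIC = 0.06413 × 2.49 = 0.1597 mmol/kg
Ksp = 10^(−6.20) = 6.310×10^-7
Ω = [Ca²⁺][CO3²⁻]/Ksp = (11.5×10^-3)(1.597×10^-4) / 6.310×10^-7 = 2.91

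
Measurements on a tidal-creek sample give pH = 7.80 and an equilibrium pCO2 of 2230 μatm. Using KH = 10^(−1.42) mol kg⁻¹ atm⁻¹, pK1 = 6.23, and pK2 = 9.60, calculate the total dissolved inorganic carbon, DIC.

[CO2*] = KH · pCO2 = 10^(−1.42) × 2230×10^-6 = 8.478×10^-5 mol/kg
α₀ = 1/(1 + K1/[H⁺] + K1K2/[H⁺]²) = 1/(1 + 10^+1.57 + 10^-0.23) = 0.02581
DIC = [CO2*]/α₀ = 8.478×10^-5 / 0.02581 = 3.28 mmol/kg

DIC = 3.28 mmol/kg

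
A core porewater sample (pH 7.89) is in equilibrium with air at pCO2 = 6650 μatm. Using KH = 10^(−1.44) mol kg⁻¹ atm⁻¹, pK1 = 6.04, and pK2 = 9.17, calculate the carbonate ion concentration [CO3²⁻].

[CO2*] = KH · pCO2 = 10^(−1.44) × 6650×10^-6 = 2.414×10^-4 mol/kg
α₀ = 1/(1 + K1/[H⁺] + K1K2/[H⁺]²) = 1/(1 + 10^+1.85 + 10^+0.57) = 0.01324
DIC = [CO2*]/α₀ = 2.414×10^-4 / 0.01324 = 18.23 mmol/kg
[CO3²⁻] = α₂·DIC; α₂ = 0.04920, so [CO3²⁻] = 0.04920 × 18.23 = 0.897 mmol/kg

[CO3²⁻] = 0.897 mmol/kg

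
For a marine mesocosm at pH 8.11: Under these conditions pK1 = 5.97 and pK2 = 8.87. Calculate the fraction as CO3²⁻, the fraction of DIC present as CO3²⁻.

α₂ = 0.147

α₂ = 1 / (1 + [H⁺]/K2 + [H⁺]²/(K1K2)) = 1 / (1 + 10^+0.76 + 10^-1.38)
   = 1 / (1 + 5.7544 + 0.041687) = 1/6.7961 = 0.1471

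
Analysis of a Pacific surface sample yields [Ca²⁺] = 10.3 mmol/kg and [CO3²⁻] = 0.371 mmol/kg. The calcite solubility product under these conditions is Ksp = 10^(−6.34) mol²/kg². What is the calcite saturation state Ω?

Ω = 8.36

Ksp = 10^(−6.34) = 4.571×10^-7
Ω = [Ca²⁺][CO3²⁻]/Ksp = (10.3×10^-3)(0.371×10^-3) / 4.571×10^-7 = 8.36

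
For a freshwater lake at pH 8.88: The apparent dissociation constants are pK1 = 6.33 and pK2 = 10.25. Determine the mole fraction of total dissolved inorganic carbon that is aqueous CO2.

α₀ = 0.00270

α₀ = 1 / (1 + K1/[H⁺] + K1K2/[H⁺]²) = 1 / (1 + 10^+2.55 + 10^+1.18)
   = 1 / (1 + 354.81 + 15.136) = 1/370.95 = 0.002696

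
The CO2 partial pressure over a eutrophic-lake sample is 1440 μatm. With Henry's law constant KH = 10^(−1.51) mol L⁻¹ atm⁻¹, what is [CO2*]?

KH = 10^(−1.51) = 3.090×10^-2 mol L⁻¹ atm⁻¹
[CO2*] = KH · pCO2 = 3.090×10^-2 × 1440×10^-6 atm = 4.45×10^-5 mol/L

[CO2*] = 44.5 μmol/L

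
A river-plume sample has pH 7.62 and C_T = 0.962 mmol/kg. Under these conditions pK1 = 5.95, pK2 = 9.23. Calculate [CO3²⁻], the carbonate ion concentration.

[CO3²⁻] = 0.0226 mmol/kg

α₂ = 1 / (1 + [H⁺]/K2 + [H⁺]²/(K1K2)) = 1 / (1 + 10^+1.61 + 10^-0.06)
   = 1 / (1 + 40.738 + 0.87096) = 1/42.609 = 0.02347
[CO3²⁻] = α₂ × DIC = 0.02347 × 0.962 = 0.0226 mmol/kg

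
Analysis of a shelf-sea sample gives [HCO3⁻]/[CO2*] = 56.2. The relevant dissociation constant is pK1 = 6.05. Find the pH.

pH = 7.80

From K1 = [H⁺][HCO3⁻]/[CO2*]:  pH = pK1 + log₁₀([HCO3⁻]/[CO2*])
log₁₀(56.2) = +1.750
pH = 6.05 + (+1.750) = 7.80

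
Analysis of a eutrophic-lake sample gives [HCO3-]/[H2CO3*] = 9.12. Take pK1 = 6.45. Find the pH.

From K1 = [H⁺][HCO3-]/[H2CO3*]:  pH = pK1 + log₁₀([HCO3-]/[H2CO3*])
log₁₀(9.12) = +0.960
pH = 6.45 + (+0.960) = 7.41

pH = 7.41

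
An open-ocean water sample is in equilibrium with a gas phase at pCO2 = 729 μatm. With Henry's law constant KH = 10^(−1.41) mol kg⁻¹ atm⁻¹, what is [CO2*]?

[CO2*] = 28.4 μmol/kg

KH = 10^(−1.41) = 3.890×10^-2 mol kg⁻¹ atm⁻¹
[CO2*] = KH · pCO2 = 3.890×10^-2 × 729×10^-6 atm = 2.84×10^-5 mol/kg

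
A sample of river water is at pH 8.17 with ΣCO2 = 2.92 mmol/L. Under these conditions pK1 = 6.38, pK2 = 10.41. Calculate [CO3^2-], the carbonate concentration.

[CO3²⁻] = 16.4 μmol/L

α₂ = 1 / (1 + [H⁺]/K2 + [H⁺]²/(K1K2)) = 1 / (1 + 10^+2.24 + 10^+0.45)
   = 1 / (1 + 173.78 + 2.8184) = 1/177.60 = 0.005631
[CO3²⁻] = α₂ × DIC = 0.005631 × 2.92 = 0.0164 mmol/L = 16.4 μmol/L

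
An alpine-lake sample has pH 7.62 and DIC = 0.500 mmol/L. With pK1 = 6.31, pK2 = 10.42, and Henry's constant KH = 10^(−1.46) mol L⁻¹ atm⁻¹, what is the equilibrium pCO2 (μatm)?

α₀ = 1 / (1 + K1/[H⁺] + K1K2/[H⁺]²) = 1 / (1 + 10^+1.31 + 10^-1.49)
   = 1 / (1 + 20.417 + 0.032359) = 1/21.450 = 0.04662
[CO2*] = α₀ × DIC = 0.04662 × 0.500 = 0.02331 mmol/L
pCO2 = [CO2*]/KH = 2.331×10^-5 / 3.467×10^-2 = 672 μatm

pCO2 = 672 μatm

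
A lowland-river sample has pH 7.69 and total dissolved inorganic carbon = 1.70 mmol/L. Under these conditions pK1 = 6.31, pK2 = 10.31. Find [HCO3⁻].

α₁ = 1 / (1 + [H⁺]/K1 + K2/[H⁺]) = 1 / (1 + 10^-1.38 + 10^-2.62)
   = 1 / (1 + 0.041687 + 0.0023988) = 1/1.0441 = 0.9578
[HCO3⁻] = α₁ × DIC = 0.9578 × 1.70 = 1.63 mmol/L

[HCO3⁻] = 1.63 mmol/L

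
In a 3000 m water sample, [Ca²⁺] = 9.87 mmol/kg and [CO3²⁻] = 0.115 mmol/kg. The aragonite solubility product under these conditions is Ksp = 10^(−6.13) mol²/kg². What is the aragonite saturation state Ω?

Ω = 1.53

Ksp = 10^(−6.13) = 7.413×10^-7
Ω = [Ca²⁺][CO3²⁻]/Ksp = (9.87×10^-3)(0.115×10^-3) / 7.413×10^-7 = 1.53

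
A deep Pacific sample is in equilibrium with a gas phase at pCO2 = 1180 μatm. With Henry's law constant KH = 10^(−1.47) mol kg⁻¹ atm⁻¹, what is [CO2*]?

KH = 10^(−1.47) = 3.388×10^-2 mol kg⁻¹ atm⁻¹
[CO2*] = KH · pCO2 = 3.388×10^-2 × 1180×10^-6 atm = 4.00×10^-5 mol/kg

[CO2*] = 40.0 μmol/kg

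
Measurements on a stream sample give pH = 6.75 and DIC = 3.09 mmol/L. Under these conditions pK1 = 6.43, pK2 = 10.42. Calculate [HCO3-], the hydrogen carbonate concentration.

[HCO3⁻] = 2.09 mmol/L

α₁ = 1 / (1 + [H⁺]/K1 + K2/[H⁺]) = 1 / (1 + 10^-0.32 + 10^-3.67)
   = 1 / (1 + 0.47863 + 0.00021380) = 1/1.4788 = 0.6762
[HCO3⁻] = α₁ × DIC = 0.6762 × 3.09 = 2.09 mmol/L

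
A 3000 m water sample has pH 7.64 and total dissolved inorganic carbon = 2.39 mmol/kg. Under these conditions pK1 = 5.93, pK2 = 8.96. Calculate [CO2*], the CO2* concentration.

[CO2*] = 0.0437 mmol/kg

α₀ = 1 / (1 + K1/[H⁺] + K1K2/[H⁺]²) = 1 / (1 + 10^+1.71 + 10^+0.39)
   = 1 / (1 + 51.286 + 2.4547) = 1/54.741 = 0.01827
[CO2*] = α₀ × DIC = 0.01827 × 2.39 = 0.0437 mmol/kg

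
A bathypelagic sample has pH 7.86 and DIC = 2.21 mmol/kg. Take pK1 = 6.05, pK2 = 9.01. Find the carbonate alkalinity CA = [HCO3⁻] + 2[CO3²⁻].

CA = 2.32 mmol/kg

CA = [HCO3⁻] + 2[CO3²⁻] = (α₁ + 2α₂)·DIC
At pH 7.86: [H⁺]/K1 = 10^-1.81 = 0.015488, K2/[H⁺] = 10^-1.15 = 0.070795
α₁ = 1/(1 + 0.015488 + 0.070795) = 1/1.0863 = 0.9206; α₂ = α₁·K2/[H⁺] = 0.06517
α₁ + 2α₂ = 1.0509
CA = 1.0509 × 2.21 = 2.32 mmol/kg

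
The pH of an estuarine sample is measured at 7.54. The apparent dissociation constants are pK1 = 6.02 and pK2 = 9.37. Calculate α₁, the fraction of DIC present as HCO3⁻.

α₁ = 1 / (1 + [H⁺]/K1 + K2/[H⁺]) = 1 / (1 + 10^-1.52 + 10^-1.83)
   = 1 / (1 + 0.030200 + 0.014791) = 1/1.0450 = 0.9569

α₁ = 0.957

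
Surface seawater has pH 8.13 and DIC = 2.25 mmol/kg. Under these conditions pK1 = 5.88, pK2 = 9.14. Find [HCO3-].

α₁ = 1 / (1 + [H⁺]/K1 + K2/[H⁺]) = 1 / (1 + 10^-2.25 + 10^-1.01)
   = 1 / (1 + 0.0056234 + 0.097724) = 1/1.1033 = 0.9063
[HCO3⁻] = α₁ × DIC = 0.9063 × 2.25 = 2.04 mmol/kg

[HCO3⁻] = 2.04 mmol/kg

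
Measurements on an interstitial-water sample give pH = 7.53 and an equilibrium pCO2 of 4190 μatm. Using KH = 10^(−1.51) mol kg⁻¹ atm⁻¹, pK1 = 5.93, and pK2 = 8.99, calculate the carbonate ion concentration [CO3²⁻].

[CO3²⁻] = 0.179 mmol/kg

[CO2*] = KH · pCO2 = 10^(−1.51) × 4190×10^-6 = 1.295×10^-4 mol/kg
α₀ = 1/(1 + K1/[H⁺] + K1K2/[H⁺]²) = 1/(1 + 10^+1.60 + 10^+0.14) = 0.02370
DIC = [CO2*]/α₀ = 1.295×10^-4 / 0.02370 = 5.463 mmol/kg
[CO3²⁻] = α₂·DIC; α₂ = 0.03272, so [CO3²⁻] = 0.03272 × 5.463 = 0.179 mmol/kg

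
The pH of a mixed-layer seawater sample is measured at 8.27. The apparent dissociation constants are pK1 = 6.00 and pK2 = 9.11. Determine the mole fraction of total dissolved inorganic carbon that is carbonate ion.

α₂ = 1 / (1 + [H⁺]/K2 + [H⁺]²/(K1K2)) = 1 / (1 + 10^+0.84 + 10^-1.43)
   = 1 / (1 + 6.9183 + 0.037154) = 1/7.9555 = 0.1257

α₂ = 0.126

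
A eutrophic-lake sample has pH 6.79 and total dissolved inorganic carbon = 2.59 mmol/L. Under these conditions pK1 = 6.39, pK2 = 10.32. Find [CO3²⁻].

[CO3²⁻] = 0.547 μmol/L

α₂ = 1 / (1 + [H⁺]/K2 + [H⁺]²/(K1K2)) = 1 / (1 + 10^+3.53 + 10^+3.13)
   = 1 / (1 + 3388.4 + 1349.0) = 1/4738.4 = 0.0002110
[CO3²⁻] = α₂ × DIC = 0.0002110 × 2.59 = 0.000547 mmol/L = 0.547 μmol/L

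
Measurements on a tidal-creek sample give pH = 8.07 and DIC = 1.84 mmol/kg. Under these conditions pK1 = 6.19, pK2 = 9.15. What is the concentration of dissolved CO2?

α₀ = 1 / (1 + K1/[H⁺] + K1K2/[H⁺]²) = 1 / (1 + 10^+1.88 + 10^+0.80)
   = 1 / (1 + 75.858 + 6.3096) = 1/83.167 = 0.01202
[CO2*] = α₀ × DIC = 0.01202 × 1.84 = 0.0221 mmol/kg

[CO2*] = 0.0221 mmol/kg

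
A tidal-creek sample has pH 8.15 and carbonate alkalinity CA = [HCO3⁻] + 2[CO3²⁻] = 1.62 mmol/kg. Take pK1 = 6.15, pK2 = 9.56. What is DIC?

DIC = 1.58 mmol/kg

CA = [HCO3⁻] + 2[CO3²⁻] = (α₁ + 2α₂)·DIC
At pH 8.15: [H⁺]/K1 = 10^-2.00 = 0.010000, K2/[H⁺] = 10^-1.41 = 0.038905
α₁ = 1/(1 + 0.010000 + 0.038905) = 1/1.0489 = 0.9534; α₂ = α₁·K2/[H⁺] = 0.03709
α₁ + 2α₂ = 1.0276
DIC = CA / (α₁ + 2α₂) = 1.62 / 1.0276 = 1.58 mmol/kg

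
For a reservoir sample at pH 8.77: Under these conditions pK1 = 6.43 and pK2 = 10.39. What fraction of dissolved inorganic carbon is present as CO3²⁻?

α₂ = 0.0233

α₂ = 1 / (1 + [H⁺]/K2 + [H⁺]²/(K1K2)) = 1 / (1 + 10^+1.62 + 10^-0.72)
   = 1 / (1 + 41.687 + 0.19055) = 1/42.877 = 0.02332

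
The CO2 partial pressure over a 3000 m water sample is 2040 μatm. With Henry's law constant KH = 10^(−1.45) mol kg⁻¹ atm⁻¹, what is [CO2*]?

[CO2*] = 72.4 μmol/kg

KH = 10^(−1.45) = 3.548×10^-2 mol kg⁻¹ atm⁻¹
[CO2*] = KH · pCO2 = 3.548×10^-2 × 2040×10^-6 atm = 7.24×10^-5 mol/kg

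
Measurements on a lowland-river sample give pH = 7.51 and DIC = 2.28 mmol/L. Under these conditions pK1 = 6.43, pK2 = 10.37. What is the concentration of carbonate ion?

α₂ = 1 / (1 + [H⁺]/K2 + [H⁺]²/(K1K2)) = 1 / (1 + 10^+2.86 + 10^+1.78)
   = 1 / (1 + 724.44 + 60.256) = 1/785.69 = 0.001273
[CO3²⁻] = α₂ × DIC = 0.001273 × 2.28 = 0.00290 mmol/L = 2.90 μmol/L

[CO3²⁻] = 2.90 μmol/L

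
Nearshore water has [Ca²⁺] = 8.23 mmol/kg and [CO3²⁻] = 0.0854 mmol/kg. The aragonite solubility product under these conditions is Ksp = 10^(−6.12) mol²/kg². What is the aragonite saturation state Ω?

Ω = 0.927

Ksp = 10^(−6.12) = 7.586×10^-7
Ω = [Ca²⁺][CO3²⁻]/Ksp = (8.23×10^-3)(0.0854×10^-3) / 7.586×10^-7 = 0.927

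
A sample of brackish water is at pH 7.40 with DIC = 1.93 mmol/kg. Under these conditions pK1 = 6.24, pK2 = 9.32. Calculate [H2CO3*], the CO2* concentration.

[CO2*] = 0.123 mmol/kg

α₀ = 1 / (1 + K1/[H⁺] + K1K2/[H⁺]²) = 1 / (1 + 10^+1.16 + 10^-0.76)
   = 1 / (1 + 14.454 + 0.17378) = 1/15.628 = 0.06399
[CO2*] = α₀ × DIC = 0.06399 × 1.93 = 0.123 mmol/kg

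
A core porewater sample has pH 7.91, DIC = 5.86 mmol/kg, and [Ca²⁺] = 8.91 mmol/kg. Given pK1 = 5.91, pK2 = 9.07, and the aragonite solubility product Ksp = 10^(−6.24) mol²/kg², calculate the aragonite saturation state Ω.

α₂ = 1 / (1 + [H⁺]/K2 + [H⁺]²/(K1K2)) = 1 / (1 + 10^+1.16 + 10^-0.84)
   = 1 / (1 + 14.454 + 0.14454) = 1/15.599 = 0.06411
[CO3²⁻] = α₂ × DIC = 0.06411 × 5.86 = 0.3757 mmol/kg
Ksp = 10^(−6.24) = 5.754×10^-7
Ω = [Ca²⁺][CO3²⁻]/Ksp = (8.91×10^-3)(3.757×10^-4) / 5.754×10^-7 = 5.82

Ω = 5.82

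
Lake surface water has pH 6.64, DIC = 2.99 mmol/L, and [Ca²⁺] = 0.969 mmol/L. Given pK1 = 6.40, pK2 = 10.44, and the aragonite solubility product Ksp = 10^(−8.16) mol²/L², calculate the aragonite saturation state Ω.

Ω = 0.0421

α₂ = 1 / (1 + [H⁺]/K2 + [H⁺]²/(K1K2)) = 1 / (1 + 10^+3.80 + 10^+3.56)
   = 1 / (1 + 6309.6 + 3630.8) = 1/9941.4 = 0.0001006
[CO3²⁻] = α₂ × DIC = 0.0001006 × 2.99 = 0.0003008 mmol/L = 0.3008 μmol/L
Ksp = 10^(−8.16) = 6.918×10^-9
Ω = [Ca²⁺][CO3²⁻]/Ksp = (0.969×10^-3)(3.008×10^-7) / 6.918×10^-9 = 0.0421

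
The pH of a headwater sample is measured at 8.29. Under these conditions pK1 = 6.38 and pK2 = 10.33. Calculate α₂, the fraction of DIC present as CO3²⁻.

α₂ = 0.00893

α₂ = 1 / (1 + [H⁺]/K2 + [H⁺]²/(K1K2)) = 1 / (1 + 10^+2.04 + 10^+0.13)
   = 1 / (1 + 109.65 + 1.3490) = 1/112.00 = 0.008929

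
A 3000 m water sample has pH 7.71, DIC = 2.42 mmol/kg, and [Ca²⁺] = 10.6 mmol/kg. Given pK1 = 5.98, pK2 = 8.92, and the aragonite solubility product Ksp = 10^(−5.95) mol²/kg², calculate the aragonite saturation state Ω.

Ω = 1.30

α₂ = 1 / (1 + [H⁺]/K2 + [H⁺]²/(K1K2)) = 1 / (1 + 10^+1.21 + 10^-0.52)
   = 1 / (1 + 16.218 + 0.30200) = 1/17.520 = 0.05708
[CO3²⁻] = α₂ × DIC = 0.05708 × 2.42 = 0.1381 mmol/kg
Ksp = 10^(−5.95) = 1.122×10^-6
Ω = [Ca²⁺][CO3²⁻]/Ksp = (10.6×10^-3)(1.381×10^-4) / 1.122×10^-6 = 1.30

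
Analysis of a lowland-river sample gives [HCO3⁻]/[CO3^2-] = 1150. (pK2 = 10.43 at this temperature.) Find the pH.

pH = 7.37

From K2 = [H⁺][CO3^2-]/[HCO3⁻]:  pH = pK2 − log₁₀([HCO3⁻]/[CO3^2-])
log₁₀(1150) = +3.061
pH = 10.43 − (+3.061) = 7.37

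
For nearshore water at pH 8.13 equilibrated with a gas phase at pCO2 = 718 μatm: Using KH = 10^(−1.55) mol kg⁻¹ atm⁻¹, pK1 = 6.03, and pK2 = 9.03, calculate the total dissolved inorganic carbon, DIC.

DIC = 2.89 mmol/kg

[CO2*] = KH · pCO2 = 10^(−1.55) × 718×10^-6 = 2.024×10^-5 mol/kg
α₀ = 1/(1 + K1/[H⁺] + K1K2/[H⁺]²) = 1/(1 + 10^+2.10 + 10^+1.20) = 0.007006
DIC = [CO2*]/α₀ = 2.024×10^-5 / 0.007006 = 2.89 mmol/kg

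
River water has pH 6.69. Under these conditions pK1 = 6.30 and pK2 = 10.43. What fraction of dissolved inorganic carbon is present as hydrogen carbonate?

α₁ = 1 / (1 + [H⁺]/K1 + K2/[H⁺]) = 1 / (1 + 10^-0.39 + 10^-3.74)
   = 1 / (1 + 0.40738 + 0.00018197) = 1/1.4076 = 0.7104

α₁ = 0.710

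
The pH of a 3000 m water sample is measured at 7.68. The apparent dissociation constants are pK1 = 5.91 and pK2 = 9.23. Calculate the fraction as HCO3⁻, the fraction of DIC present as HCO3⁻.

α₁ = 1 / (1 + [H⁺]/K1 + K2/[H⁺]) = 1 / (1 + 10^-1.77 + 10^-1.55)
   = 1 / (1 + 0.016982 + 0.028184) = 1/1.0452 = 0.9568

α₁ = 0.957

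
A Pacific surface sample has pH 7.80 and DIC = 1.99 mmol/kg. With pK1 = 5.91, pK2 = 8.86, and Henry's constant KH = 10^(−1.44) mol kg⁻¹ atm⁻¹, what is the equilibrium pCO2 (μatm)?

pCO2 = 642 μatm

α₀ = 1 / (1 + K1/[H⁺] + K1K2/[H⁺]²) = 1 / (1 + 10^+1.89 + 10^+0.83)
   = 1 / (1 + 77.625 + 6.7608) = 1/85.386 = 0.01171
[CO2*] = α₀ × DIC = 0.01171 × 1.99 = 0.02331 mmol/kg
pCO2 = [CO2*]/KH = 2.331×10^-5 / 3.631×10^-2 = 642 μatm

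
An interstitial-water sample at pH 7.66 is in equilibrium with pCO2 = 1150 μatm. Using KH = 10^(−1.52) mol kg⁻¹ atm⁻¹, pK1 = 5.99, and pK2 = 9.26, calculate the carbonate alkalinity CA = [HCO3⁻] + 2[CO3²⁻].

CA = 1.71 mmol/kg

[CO2*] = KH · pCO2 = 10^(−1.52) × 1150×10^-6 = 3.473×10^-5 mol/kg
α₀ = 1/(1 + K1/[H⁺] + K1K2/[H⁺]²) = 1/(1 + 10^+1.67 + 10^+0.07) = 0.02043
DIC = [CO2*]/α₀ = 3.473×10^-5 / 0.02043 = 1.700 mmol/kg
CA = (α₁ + 2α₂)·DIC = (0.9556 + 2×0.02400) × 1.700 = 1.71 mmol/kg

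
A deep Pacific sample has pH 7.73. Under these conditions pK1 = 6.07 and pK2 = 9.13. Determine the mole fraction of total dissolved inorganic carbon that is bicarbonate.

α₁ = 1 / (1 + [H⁺]/K1 + K2/[H⁺]) = 1 / (1 + 10^-1.66 + 10^-1.40)
   = 1 / (1 + 0.021878 + 0.039811) = 1/1.0617 = 0.9419

α₁ = 0.942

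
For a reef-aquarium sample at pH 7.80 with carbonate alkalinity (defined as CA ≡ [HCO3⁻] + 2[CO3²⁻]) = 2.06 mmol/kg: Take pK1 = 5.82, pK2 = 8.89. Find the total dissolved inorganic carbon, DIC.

DIC = 1.93 mmol/kg

CA = [HCO3⁻] + 2[CO3²⁻] = (α₁ + 2α₂)·DIC
At pH 7.80: [H⁺]/K1 = 10^-1.98 = 0.010471, K2/[H⁺] = 10^-1.09 = 0.081283
α₁ = 1/(1 + 0.010471 + 0.081283) = 1/1.0918 = 0.9160; α₂ = α₁·K2/[H⁺] = 0.07445
α₁ + 2α₂ = 1.0649
DIC = CA / (α₁ + 2α₂) = 2.06 / 1.0649 = 1.93 mmol/kg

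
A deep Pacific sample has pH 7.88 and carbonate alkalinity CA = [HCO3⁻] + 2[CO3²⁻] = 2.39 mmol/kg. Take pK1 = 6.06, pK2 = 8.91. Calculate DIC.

DIC = 2.23 mmol/kg

CA = [HCO3⁻] + 2[CO3²⁻] = (α₁ + 2α₂)·DIC
At pH 7.88: [H⁺]/K1 = 10^-1.82 = 0.015136, K2/[H⁺] = 10^-1.03 = 0.093325
α₁ = 1/(1 + 0.015136 + 0.093325) = 1/1.1085 = 0.9022; α₂ = α₁·K2/[H⁺] = 0.08419
α₁ + 2α₂ = 1.0705
DIC = CA / (α₁ + 2α₂) = 2.39 / 1.0705 = 2.23 mmol/kg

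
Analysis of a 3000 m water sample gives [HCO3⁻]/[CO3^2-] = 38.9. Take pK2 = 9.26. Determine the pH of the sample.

From K2 = [H⁺][CO3^2-]/[HCO3⁻]:  pH = pK2 − log₁₀([HCO3⁻]/[CO3^2-])
log₁₀(38.9) = +1.590
pH = 9.26 − (+1.590) = 7.67

pH = 7.67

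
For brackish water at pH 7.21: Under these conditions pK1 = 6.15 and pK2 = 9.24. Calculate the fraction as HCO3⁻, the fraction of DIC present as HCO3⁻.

α₁ = 1 / (1 + [H⁺]/K1 + K2/[H⁺]) = 1 / (1 + 10^-1.06 + 10^-2.03)
   = 1 / (1 + 0.087096 + 0.0093325) = 1/1.0964 = 0.9121

α₁ = 0.912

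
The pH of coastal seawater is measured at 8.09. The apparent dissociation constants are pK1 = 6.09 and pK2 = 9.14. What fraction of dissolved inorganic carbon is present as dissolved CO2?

α₀ = 0.00910

α₀ = 1 / (1 + K1/[H⁺] + K1K2/[H⁺]²) = 1 / (1 + 10^+2.00 + 10^+0.95)
   = 1 / (1 + 100.00 + 8.9125) = 1/109.91 = 0.009098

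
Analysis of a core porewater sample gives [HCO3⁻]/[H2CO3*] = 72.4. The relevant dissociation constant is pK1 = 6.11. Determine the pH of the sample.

pH = 7.97

From K1 = [H⁺][HCO3⁻]/[H2CO3*]:  pH = pK1 + log₁₀([HCO3⁻]/[H2CO3*])
log₁₀(72.4) = +1.860
pH = 6.11 + (+1.860) = 7.97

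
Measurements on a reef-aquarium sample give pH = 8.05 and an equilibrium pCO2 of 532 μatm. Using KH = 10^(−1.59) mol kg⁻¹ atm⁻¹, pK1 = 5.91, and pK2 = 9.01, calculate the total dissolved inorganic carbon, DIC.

[CO2*] = KH · pCO2 = 10^(−1.59) × 532×10^-6 = 1.367×10^-5 mol/kg
α₀ = 1/(1 + K1/[H⁺] + K1K2/[H⁺]²) = 1/(1 + 10^+2.14 + 10^+1.18) = 0.006486
DIC = [CO2*]/α₀ = 1.367×10^-5 / 0.006486 = 2.11 mmol/kg

DIC = 2.11 mmol/kg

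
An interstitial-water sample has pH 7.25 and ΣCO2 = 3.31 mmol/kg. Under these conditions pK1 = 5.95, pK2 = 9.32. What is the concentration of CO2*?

α₀ = 1 / (1 + K1/[H⁺] + K1K2/[H⁺]²) = 1 / (1 + 10^+1.30 + 10^-0.77)
   = 1 / (1 + 19.953 + 0.16982) = 1/21.122 = 0.04734
[CO2*] = α₀ × DIC = 0.04734 × 3.31 = 0.157 mmol/kg

[CO2*] = 0.157 mmol/kg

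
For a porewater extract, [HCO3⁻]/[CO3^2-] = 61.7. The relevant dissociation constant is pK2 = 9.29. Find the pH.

pH = 7.50

From K2 = [H⁺][CO3^2-]/[HCO3⁻]:  pH = pK2 − log₁₀([HCO3⁻]/[CO3^2-])
log₁₀(61.7) = +1.790
pH = 9.29 − (+1.790) = 7.50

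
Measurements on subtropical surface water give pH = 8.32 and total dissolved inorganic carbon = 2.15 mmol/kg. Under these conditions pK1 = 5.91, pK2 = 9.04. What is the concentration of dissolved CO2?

[CO2*] = 7.00 μmol/kg

α₀ = 1 / (1 + K1/[H⁺] + K1K2/[H⁺]²) = 1 / (1 + 10^+2.41 + 10^+1.69)
   = 1 / (1 + 257.04 + 48.978) = 1/307.02 = 0.003257
[CO2*] = α₀ × DIC = 0.003257 × 2.15 = 0.00700 mmol/kg = 7.00 μmol/kg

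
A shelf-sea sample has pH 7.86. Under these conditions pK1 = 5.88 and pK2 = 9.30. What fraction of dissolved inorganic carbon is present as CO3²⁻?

α₂ = 1 / (1 + [H⁺]/K2 + [H⁺]²/(K1K2)) = 1 / (1 + 10^+1.44 + 10^-0.54)
   = 1 / (1 + 27.542 + 0.28840) = 1/28.831 = 0.03469

α₂ = 0.0347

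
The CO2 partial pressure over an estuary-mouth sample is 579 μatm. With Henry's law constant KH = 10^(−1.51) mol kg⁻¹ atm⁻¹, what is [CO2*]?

[CO2*] = 17.9 μmol/kg

KH = 10^(−1.51) = 3.090×10^-2 mol kg⁻¹ atm⁻¹
[CO2*] = KH · pCO2 = 3.090×10^-2 × 579×10^-6 atm = 1.79×10^-5 mol/kg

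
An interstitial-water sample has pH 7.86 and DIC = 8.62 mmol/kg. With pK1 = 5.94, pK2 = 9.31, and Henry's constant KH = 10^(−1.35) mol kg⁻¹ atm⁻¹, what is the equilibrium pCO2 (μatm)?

α₀ = 1 / (1 + K1/[H⁺] + K1K2/[H⁺]²) = 1 / (1 + 10^+1.92 + 10^+0.47)
   = 1 / (1 + 83.176 + 2.9512) = 1/87.128 = 0.01148
[CO2*] = α₀ × DIC = 0.01148 × 8.62 = 0.09894 mmol/kg
pCO2 = [CO2*]/KH = 9.894×10^-5 / 4.467×10^-2 = 2210 μatm

pCO2 = 2210 μatm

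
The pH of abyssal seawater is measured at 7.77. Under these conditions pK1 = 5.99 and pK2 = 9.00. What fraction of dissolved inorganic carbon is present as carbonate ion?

α₂ = 0.0548

α₂ = 1 / (1 + [H⁺]/K2 + [H⁺]²/(K1K2)) = 1 / (1 + 10^+1.23 + 10^-0.55)
   = 1 / (1 + 16.982 + 0.28184) = 1/18.264 = 0.05475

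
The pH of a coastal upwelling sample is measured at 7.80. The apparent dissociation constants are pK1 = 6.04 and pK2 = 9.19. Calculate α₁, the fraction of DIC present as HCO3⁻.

α₁ = 0.945

α₁ = 1 / (1 + [H⁺]/K1 + K2/[H⁺]) = 1 / (1 + 10^-1.76 + 10^-1.39)
   = 1 / (1 + 0.017378 + 0.040738) = 1/1.0581 = 0.9451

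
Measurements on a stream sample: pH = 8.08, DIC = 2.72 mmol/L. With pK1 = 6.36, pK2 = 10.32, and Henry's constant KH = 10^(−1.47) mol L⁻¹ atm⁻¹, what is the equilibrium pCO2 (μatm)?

α₀ = 1 / (1 + K1/[H⁺] + K1K2/[H⁺]²) = 1 / (1 + 10^+1.72 + 10^-0.52)
   = 1 / (1 + 52.481 + 0.30200) = 1/53.783 = 0.01859
[CO2*] = α₀ × DIC = 0.01859 × 2.72 = 0.05057 mmol/L
pCO2 = [CO2*]/KH = 5.057×10^-5 / 3.388×10^-2 = 1490 μatm

pCO2 = 1490 μatm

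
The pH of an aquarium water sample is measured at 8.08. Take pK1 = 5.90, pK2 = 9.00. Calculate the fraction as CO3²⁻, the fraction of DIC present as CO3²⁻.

α₂ = 1 / (1 + [H⁺]/K2 + [H⁺]²/(K1K2)) = 1 / (1 + 10^+0.92 + 10^-1.26)
   = 1 / (1 + 8.3176 + 0.054954) = 1/9.3726 = 0.1067

α₂ = 0.107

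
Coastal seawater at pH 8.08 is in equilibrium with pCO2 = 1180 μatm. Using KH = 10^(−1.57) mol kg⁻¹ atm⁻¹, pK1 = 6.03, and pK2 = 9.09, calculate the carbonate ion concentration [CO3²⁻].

[CO2*] = KH · pCO2 = 10^(−1.57) × 1180×10^-6 = 3.176×10^-5 mol/kg
α₀ = 1/(1 + K1/[H⁺] + K1K2/[H⁺]²) = 1/(1 + 10^+2.05 + 10^+1.04) = 0.008054
DIC = [CO2*]/α₀ = 3.176×10^-5 / 0.008054 = 3.944 mmol/kg
[CO3²⁻] = α₂·DIC; α₂ = 0.08831, so [CO3²⁻] = 0.08831 × 3.944 = 0.348 mmol/kg

[CO3²⁻] = 0.348 mmol/kg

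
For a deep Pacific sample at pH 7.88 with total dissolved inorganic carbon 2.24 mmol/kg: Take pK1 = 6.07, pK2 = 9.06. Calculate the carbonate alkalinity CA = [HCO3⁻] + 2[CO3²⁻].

CA = 2.34 mmol/kg

CA = [HCO3⁻] + 2[CO3²⁻] = (α₁ + 2α₂)·DIC
At pH 7.88: [H⁺]/K1 = 10^-1.81 = 0.015488, K2/[H⁺] = 10^-1.18 = 0.066069
α₁ = 1/(1 + 0.015488 + 0.066069) = 1/1.0816 = 0.9246; α₂ = α₁·K2/[H⁺] = 0.06109
α₁ + 2α₂ = 1.0468
CA = 1.0468 × 2.24 = 2.34 mmol/kg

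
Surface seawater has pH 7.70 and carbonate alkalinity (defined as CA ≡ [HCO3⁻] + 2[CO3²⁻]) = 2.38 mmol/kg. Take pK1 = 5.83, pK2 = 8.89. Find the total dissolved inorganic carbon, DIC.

CA = [HCO3⁻] + 2[CO3²⁻] = (α₁ + 2α₂)·DIC
At pH 7.70: [H⁺]/K1 = 10^-1.87 = 0.013490, K2/[H⁺] = 10^-1.19 = 0.064565
α₁ = 1/(1 + 0.013490 + 0.064565) = 1/1.0781 = 0.9276; α₂ = α₁·K2/[H⁺] = 0.05989
α₁ + 2α₂ = 1.0474
DIC = CA / (α₁ + 2α₂) = 2.38 / 1.0474 = 2.27 mmol/kg

DIC = 2.27 mmol/kg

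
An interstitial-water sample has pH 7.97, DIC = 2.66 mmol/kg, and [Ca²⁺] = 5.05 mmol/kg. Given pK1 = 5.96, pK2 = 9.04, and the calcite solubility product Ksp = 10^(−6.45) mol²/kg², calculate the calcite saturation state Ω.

α₂ = 1 / (1 + [H⁺]/K2 + [H⁺]²/(K1K2)) = 1 / (1 + 10^+1.07 + 10^-0.94)
   = 1 / (1 + 11.749 + 0.11482) = 1/12.864 = 0.07774
[CO3²⁻] = α₂ × DIC = 0.07774 × 2.66 = 0.2068 mmol/kg
Ksp = 10^(−6.45) = 3.548×10^-7
Ω = [Ca²⁺][CO3²⁻]/Ksp = (5.05×10^-3)(2.068×10^-4) / 3.548×10^-7 = 2.94

Ω = 2.94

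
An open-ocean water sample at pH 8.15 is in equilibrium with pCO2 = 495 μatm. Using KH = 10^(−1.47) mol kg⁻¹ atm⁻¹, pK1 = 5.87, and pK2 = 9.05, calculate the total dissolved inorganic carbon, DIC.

DIC = 3.62 mmol/kg

[CO2*] = KH · pCO2 = 10^(−1.47) × 495×10^-6 = 1.677×10^-5 mol/kg
α₀ = 1/(1 + K1/[H⁺] + K1K2/[H⁺]²) = 1/(1 + 10^+2.28 + 10^+1.38) = 0.004640
DIC = [CO2*]/α₀ = 1.677×10^-5 / 0.004640 = 3.62 mmol/kg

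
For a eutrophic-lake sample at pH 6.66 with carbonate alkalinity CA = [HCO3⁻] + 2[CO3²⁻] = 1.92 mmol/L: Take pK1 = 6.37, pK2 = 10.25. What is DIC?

DIC = 2.90 mmol/L

CA = [HCO3⁻] + 2[CO3²⁻] = (α₁ + 2α₂)·DIC
At pH 6.66: [H⁺]/K1 = 10^-0.29 = 0.51286, K2/[H⁺] = 10^-3.59 = 0.00025704
α₁ = 1/(1 + 0.51286 + 0.00025704) = 1/1.5131 = 0.6609; α₂ = α₁·K2/[H⁺] = 0.0001699
α₁ + 2α₂ = 0.6612
DIC = CA / (α₁ + 2α₂) = 1.92 / 0.6612 = 2.90 mmol/L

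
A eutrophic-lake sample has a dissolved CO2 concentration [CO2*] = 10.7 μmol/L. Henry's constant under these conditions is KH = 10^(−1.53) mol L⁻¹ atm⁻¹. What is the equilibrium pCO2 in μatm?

pCO2 = 363 μatm

KH = 10^(−1.53) = 2.951×10^-2 mol L⁻¹ atm⁻¹
pCO2 = [CO2*]/KH = 10.7×10^-6 / 2.951×10^-2 = 3.63×10^-4 atm = 363 μatm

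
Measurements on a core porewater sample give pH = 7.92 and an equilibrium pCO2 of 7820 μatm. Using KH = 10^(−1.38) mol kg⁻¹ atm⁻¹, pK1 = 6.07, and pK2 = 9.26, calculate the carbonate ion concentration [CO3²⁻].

[CO2*] = KH · pCO2 = 10^(−1.38) × 7820×10^-6 = 3.260×10^-4 mol/kg
α₀ = 1/(1 + K1/[H⁺] + K1K2/[H⁺]²) = 1/(1 + 10^+1.85 + 10^+0.51) = 0.01333
DIC = [CO2*]/α₀ = 3.260×10^-4 / 0.01333 = 24.46 mmol/kg
[CO3²⁻] = α₂·DIC; α₂ = 0.04313, so [CO3²⁻] = 0.04313 × 24.46 = 1.05 mmol/kg

[CO3²⁻] = 1.05 mmol/kg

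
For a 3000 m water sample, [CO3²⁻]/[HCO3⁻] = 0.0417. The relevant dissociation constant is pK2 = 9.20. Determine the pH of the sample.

pH = 7.82

From K2 = [H⁺][CO3²⁻]/[HCO3⁻]:  pH = pK2 + log₁₀([CO3²⁻]/[HCO3⁻])
log₁₀(0.0417) = -1.380
pH = 9.20 + (-1.380) = 7.82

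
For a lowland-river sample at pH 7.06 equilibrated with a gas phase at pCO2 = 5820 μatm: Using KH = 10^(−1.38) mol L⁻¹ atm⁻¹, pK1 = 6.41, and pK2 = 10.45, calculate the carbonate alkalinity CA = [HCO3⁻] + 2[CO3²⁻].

[CO2*] = KH · pCO2 = 10^(−1.38) × 5820×10^-6 = 2.426×10^-4 mol/L
α₀ = 1/(1 + K1/[H⁺] + K1K2/[H⁺]²) = 1/(1 + 10^+0.65 + 10^-2.74) = 0.1829
DIC = [CO2*]/α₀ = 2.426×10^-4 / 0.1829 = 1.327 mmol/L
CA = (α₁ + 2α₂)·DIC = (0.8168 + 2×0.0003328) × 1.327 = 1.08 mmol/L

CA = 1.08 mmol/L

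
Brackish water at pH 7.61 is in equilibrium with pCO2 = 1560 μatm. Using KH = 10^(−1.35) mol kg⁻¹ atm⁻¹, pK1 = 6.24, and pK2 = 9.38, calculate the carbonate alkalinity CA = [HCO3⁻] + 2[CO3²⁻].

CA = 1.69 mmol/kg

[CO2*] = KH · pCO2 = 10^(−1.35) × 1560×10^-6 = 6.968×10^-5 mol/kg
α₀ = 1/(1 + K1/[H⁺] + K1K2/[H⁺]²) = 1/(1 + 10^+1.37 + 10^-0.40) = 0.04026
DIC = [CO2*]/α₀ = 6.968×10^-5 / 0.04026 = 1.731 mmol/kg
CA = (α₁ + 2α₂)·DIC = (0.9437 + 2×0.01603) × 1.731 = 1.69 mmol/kg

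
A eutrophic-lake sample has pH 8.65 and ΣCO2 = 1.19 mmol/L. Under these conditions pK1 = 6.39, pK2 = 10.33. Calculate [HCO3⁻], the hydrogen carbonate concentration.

α₁ = 1 / (1 + [H⁺]/K1 + K2/[H⁺]) = 1 / (1 + 10^-2.26 + 10^-1.68)
   = 1 / (1 + 0.0054954 + 0.020893) = 1/1.0264 = 0.9743
[HCO3⁻] = α₁ × DIC = 0.9743 × 1.19 = 1.16 mmol/L

[HCO3⁻] = 1.16 mmol/L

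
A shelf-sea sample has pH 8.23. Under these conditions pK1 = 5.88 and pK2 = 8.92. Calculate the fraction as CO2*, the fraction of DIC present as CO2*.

α₀ = 0.00370

α₀ = 1 / (1 + K1/[H⁺] + K1K2/[H⁺]²) = 1 / (1 + 10^+2.35 + 10^+1.66)
   = 1 / (1 + 223.87 + 45.709) = 1/270.58 = 0.003696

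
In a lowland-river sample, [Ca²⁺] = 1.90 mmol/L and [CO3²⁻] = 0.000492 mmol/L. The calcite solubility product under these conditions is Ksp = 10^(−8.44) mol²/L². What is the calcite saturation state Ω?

Ω = 0.257

Ksp = 10^(−8.44) = 3.631×10^-9
Ω = [Ca²⁺][CO3²⁻]/Ksp = (1.90×10^-3)(0.000492×10^-3) / 3.631×10^-9 = 0.257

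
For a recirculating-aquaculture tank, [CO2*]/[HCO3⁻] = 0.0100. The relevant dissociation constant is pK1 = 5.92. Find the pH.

pH = 7.92

From K1 = [H⁺][HCO3⁻]/[CO2*]:  pH = pK1 − log₁₀([CO2*]/[HCO3⁻])
log₁₀(0.0100) = -2.000
pH = 5.92 − (-2.000) = 7.92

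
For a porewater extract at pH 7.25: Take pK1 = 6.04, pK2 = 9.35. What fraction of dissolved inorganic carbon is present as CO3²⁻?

α₂ = 0.00743

α₂ = 1 / (1 + [H⁺]/K2 + [H⁺]²/(K1K2)) = 1 / (1 + 10^+2.10 + 10^+0.89)
   = 1 / (1 + 125.89 + 7.7625) = 1/134.66 = 0.007426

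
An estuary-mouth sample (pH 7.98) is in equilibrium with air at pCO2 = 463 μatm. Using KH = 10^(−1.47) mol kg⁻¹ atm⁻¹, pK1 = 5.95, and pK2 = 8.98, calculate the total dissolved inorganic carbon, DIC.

[CO2*] = KH · pCO2 = 10^(−1.47) × 463×10^-6 = 1.569×10^-5 mol/kg
α₀ = 1/(1 + K1/[H⁺] + K1K2/[H⁺]²) = 1/(1 + 10^+2.03 + 10^+1.03) = 0.008413
DIC = [CO2*]/α₀ = 1.569×10^-5 / 0.008413 = 1.86 mmol/kg

DIC = 1.86 mmol/kg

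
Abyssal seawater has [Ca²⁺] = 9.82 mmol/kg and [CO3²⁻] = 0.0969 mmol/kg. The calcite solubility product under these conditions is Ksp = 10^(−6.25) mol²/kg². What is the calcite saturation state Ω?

Ω = 1.69

Ksp = 10^(−6.25) = 5.623×10^-7
Ω = [Ca²⁺][CO3²⁻]/Ksp = (9.82×10^-3)(0.0969×10^-3) / 5.623×10^-7 = 1.69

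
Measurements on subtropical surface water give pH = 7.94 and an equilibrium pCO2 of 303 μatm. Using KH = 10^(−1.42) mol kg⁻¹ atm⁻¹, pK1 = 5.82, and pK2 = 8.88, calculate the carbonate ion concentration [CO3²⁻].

[CO3²⁻] = 0.174 mmol/kg

[CO2*] = KH · pCO2 = 10^(−1.42) × 303×10^-6 = 1.152×10^-5 mol/kg
α₀ = 1/(1 + K1/[H⁺] + K1K2/[H⁺]²) = 1/(1 + 10^+2.12 + 10^+1.18) = 0.006759
DIC = [CO2*]/α₀ = 1.152×10^-5 / 0.006759 = 1.704 mmol/kg
[CO3²⁻] = α₂·DIC; α₂ = 0.1023, so [CO3²⁻] = 0.1023 × 1.704 = 0.174 mmol/kg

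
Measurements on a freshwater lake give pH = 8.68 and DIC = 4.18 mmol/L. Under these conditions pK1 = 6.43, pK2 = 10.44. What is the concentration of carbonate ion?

[CO3²⁻] = 0.0710 mmol/L

α₂ = 1 / (1 + [H⁺]/K2 + [H⁺]²/(K1K2)) = 1 / (1 + 10^+1.76 + 10^-0.49)
   = 1 / (1 + 57.544 + 0.32359) = 1/58.868 = 0.01699
[CO3²⁻] = α₂ × DIC = 0.01699 × 4.18 = 0.0710 mmol/L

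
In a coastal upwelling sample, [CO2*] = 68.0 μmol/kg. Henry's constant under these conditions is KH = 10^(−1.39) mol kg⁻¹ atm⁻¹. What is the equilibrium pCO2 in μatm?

KH = 10^(−1.39) = 4.074×10^-2 mol kg⁻¹ atm⁻¹
pCO2 = [CO2*]/KH = 68.0×10^-6 / 4.074×10^-2 = 1.67×10^-3 atm = 1670 μatm

pCO2 = 1670 μatm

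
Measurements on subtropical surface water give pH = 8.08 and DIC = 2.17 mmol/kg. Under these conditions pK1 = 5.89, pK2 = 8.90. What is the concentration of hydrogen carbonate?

[HCO3⁻] = 1.87 mmol/kg

α₁ = 1 / (1 + [H⁺]/K1 + K2/[H⁺]) = 1 / (1 + 10^-2.19 + 10^-0.82)
   = 1 / (1 + 0.0064565 + 0.15136) = 1/1.1578 = 0.8637
[HCO3⁻] = α₁ × DIC = 0.8637 × 2.17 = 1.87 mmol/kg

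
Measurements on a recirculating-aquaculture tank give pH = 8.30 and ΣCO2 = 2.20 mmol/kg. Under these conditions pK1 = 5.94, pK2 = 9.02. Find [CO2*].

[CO2*] = 8.04 μmol/kg

α₀ = 1 / (1 + K1/[H⁺] + K1K2/[H⁺]²) = 1 / (1 + 10^+2.36 + 10^+1.64)
   = 1 / (1 + 229.09 + 43.652) = 1/273.74 = 0.003653
[CO2*] = α₀ × DIC = 0.003653 × 2.20 = 0.00804 mmol/kg = 8.04 μmol/kg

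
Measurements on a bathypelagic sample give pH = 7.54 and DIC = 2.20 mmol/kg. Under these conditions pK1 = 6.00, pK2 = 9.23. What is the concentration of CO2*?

α₀ = 1 / (1 + K1/[H⁺] + K1K2/[H⁺]²) = 1 / (1 + 10^+1.54 + 10^-0.15)
   = 1 / (1 + 34.674 + 0.70795) = 1/36.382 = 0.02749
[CO2*] = α₀ × DIC = 0.02749 × 2.20 = 0.0605 mmol/kg

[CO2*] = 0.0605 mmol/kg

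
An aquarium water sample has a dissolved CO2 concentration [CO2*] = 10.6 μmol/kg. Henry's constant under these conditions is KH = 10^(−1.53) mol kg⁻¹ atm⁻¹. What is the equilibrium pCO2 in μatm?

KH = 10^(−1.53) = 2.951×10^-2 mol kg⁻¹ atm⁻¹
pCO2 = [CO2*]/KH = 10.6×10^-6 / 2.951×10^-2 = 3.59×10^-4 atm = 359 μatm

pCO2 = 359 μatm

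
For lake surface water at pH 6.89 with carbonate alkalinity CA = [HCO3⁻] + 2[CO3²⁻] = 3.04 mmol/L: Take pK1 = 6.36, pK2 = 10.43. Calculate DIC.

DIC = 3.94 mmol/L

CA = [HCO3⁻] + 2[CO3²⁻] = (α₁ + 2α₂)·DIC
At pH 6.89: [H⁺]/K1 = 10^-0.53 = 0.29512, K2/[H⁺] = 10^-3.54 = 0.00028840
α₁ = 1/(1 + 0.29512 + 0.00028840) = 1/1.2954 = 0.7720; α₂ = α₁·K2/[H⁺] = 0.0002226
α₁ + 2α₂ = 0.7724
DIC = CA / (α₁ + 2α₂) = 3.04 / 0.7724 = 3.94 mmol/L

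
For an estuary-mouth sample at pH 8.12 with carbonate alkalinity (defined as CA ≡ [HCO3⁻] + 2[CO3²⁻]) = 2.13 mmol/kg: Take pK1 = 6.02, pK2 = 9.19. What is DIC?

CA = [HCO3⁻] + 2[CO3²⁻] = (α₁ + 2α₂)·DIC
At pH 8.12: [H⁺]/K1 = 10^-2.10 = 0.0079433, K2/[H⁺] = 10^-1.07 = 0.085114
α₁ = 1/(1 + 0.0079433 + 0.085114) = 1/1.0931 = 0.9149; α₂ = α₁·K2/[H⁺] = 0.07787
α₁ + 2α₂ = 1.0706
DIC = CA / (α₁ + 2α₂) = 2.13 / 1.0706 = 1.99 mmol/kg

DIC = 1.99 mmol/kg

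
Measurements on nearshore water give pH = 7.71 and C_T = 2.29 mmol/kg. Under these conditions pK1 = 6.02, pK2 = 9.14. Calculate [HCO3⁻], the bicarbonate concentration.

α₁ = 1 / (1 + [H⁺]/K1 + K2/[H⁺]) = 1 / (1 + 10^-1.69 + 10^-1.43)
   = 1 / (1 + 0.020417 + 0.037154) = 1/1.0576 = 0.9456
[HCO3⁻] = α₁ × DIC = 0.9456 × 2.29 = 2.17 mmol/kg

[HCO3⁻] = 2.17 mmol/kg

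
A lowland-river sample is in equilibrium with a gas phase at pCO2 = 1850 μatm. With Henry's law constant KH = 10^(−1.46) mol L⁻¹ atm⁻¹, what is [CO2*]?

[CO2*] = 64.1 μmol/L

KH = 10^(−1.46) = 3.467×10^-2 mol L⁻¹ atm⁻¹
[CO2*] = KH · pCO2 = 3.467×10^-2 × 1850×10^-6 atm = 6.41×10^-5 mol/L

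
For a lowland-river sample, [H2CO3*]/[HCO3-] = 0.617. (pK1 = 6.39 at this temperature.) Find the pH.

pH = 6.60

From K1 = [H⁺][HCO3-]/[H2CO3*]:  pH = pK1 − log₁₀([H2CO3*]/[HCO3-])
log₁₀(0.617) = -0.210
pH = 6.39 − (-0.210) = 6.60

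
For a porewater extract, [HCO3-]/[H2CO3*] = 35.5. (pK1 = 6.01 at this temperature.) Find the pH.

pH = 7.56

From K1 = [H⁺][HCO3-]/[H2CO3*]:  pH = pK1 + log₁₀([HCO3-]/[H2CO3*])
log₁₀(35.5) = +1.550
pH = 6.01 + (+1.550) = 7.56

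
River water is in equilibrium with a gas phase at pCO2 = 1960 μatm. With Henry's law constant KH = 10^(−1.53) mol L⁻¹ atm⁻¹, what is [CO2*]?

[CO2*] = 57.8 μmol/L

KH = 10^(−1.53) = 2.951×10^-2 mol L⁻¹ atm⁻¹
[CO2*] = KH · pCO2 = 2.951×10^-2 × 1960×10^-6 atm = 5.78×10^-5 mol/L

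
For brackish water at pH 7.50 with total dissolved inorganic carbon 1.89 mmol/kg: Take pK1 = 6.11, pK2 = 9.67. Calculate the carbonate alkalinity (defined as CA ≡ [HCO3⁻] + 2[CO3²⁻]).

CA = 1.83 mmol/kg

CA = [HCO3⁻] + 2[CO3²⁻] = (α₁ + 2α₂)·DIC
At pH 7.50: [H⁺]/K1 = 10^-1.39 = 0.040738, K2/[H⁺] = 10^-2.17 = 0.0067608
α₁ = 1/(1 + 0.040738 + 0.0067608) = 1/1.0475 = 0.9547; α₂ = α₁·K2/[H⁺] = 0.006454
α₁ + 2α₂ = 0.9676
CA = 0.9676 × 1.89 = 1.83 mmol/kg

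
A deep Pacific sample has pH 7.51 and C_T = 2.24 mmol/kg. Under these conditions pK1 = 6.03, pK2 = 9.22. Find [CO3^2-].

[CO3²⁻] = 0.0415 mmol/kg

α₂ = 1 / (1 + [H⁺]/K2 + [H⁺]²/(K1K2)) = 1 / (1 + 10^+1.71 + 10^+0.23)
   = 1 / (1 + 51.286 + 1.6982) = 1/53.984 = 0.01852
[CO3²⁻] = α₂ × DIC = 0.01852 × 2.24 = 0.0415 mmol/kg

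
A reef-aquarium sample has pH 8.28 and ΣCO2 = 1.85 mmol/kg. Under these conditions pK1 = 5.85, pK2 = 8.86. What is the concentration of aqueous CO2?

α₀ = 1 / (1 + K1/[H⁺] + K1K2/[H⁺]²) = 1 / (1 + 10^+2.43 + 10^+1.85)
   = 1 / (1 + 269.15 + 70.795) = 1/340.95 = 0.002933
[CO2*] = α₀ × DIC = 0.002933 × 1.85 = 0.00543 mmol/kg = 5.43 μmol/kg

[CO2*] = 5.43 μmol/kg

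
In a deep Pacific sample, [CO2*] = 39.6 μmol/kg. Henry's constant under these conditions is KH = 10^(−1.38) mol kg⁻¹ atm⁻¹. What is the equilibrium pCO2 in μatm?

KH = 10^(−1.38) = 4.169×10^-2 mol kg⁻¹ atm⁻¹
pCO2 = [CO2*]/KH = 39.6×10^-6 / 4.169×10^-2 = 9.50×10^-4 atm = 950 μatm

pCO2 = 950 μatm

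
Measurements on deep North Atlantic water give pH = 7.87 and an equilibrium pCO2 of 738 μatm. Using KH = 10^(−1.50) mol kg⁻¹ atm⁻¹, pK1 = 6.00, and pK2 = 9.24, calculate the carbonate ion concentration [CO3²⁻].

[CO2*] = KH · pCO2 = 10^(−1.50) × 738×10^-6 = 2.334×10^-5 mol/kg
α₀ = 1/(1 + K1/[H⁺] + K1K2/[H⁺]²) = 1/(1 + 10^+1.87 + 10^+0.50) = 0.01277
DIC = [CO2*]/α₀ = 2.334×10^-5 / 0.01277 = 1.827 mmol/kg
[CO3²⁻] = α₂·DIC; α₂ = 0.04039, so [CO3²⁻] = 0.04039 × 1.827 = 0.0738 mmol/kg

[CO3²⁻] = 0.0738 mmol/kg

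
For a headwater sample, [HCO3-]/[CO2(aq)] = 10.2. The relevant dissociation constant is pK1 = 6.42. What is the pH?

pH = 7.43

From K1 = [H⁺][HCO3-]/[CO2(aq)]:  pH = pK1 + log₁₀([HCO3-]/[CO2(aq)])
log₁₀(10.2) = +1.009
pH = 6.42 + (+1.009) = 7.43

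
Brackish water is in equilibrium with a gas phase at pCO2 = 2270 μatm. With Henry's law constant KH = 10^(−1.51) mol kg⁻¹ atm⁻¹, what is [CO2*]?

[CO2*] = 70.1 μmol/kg

KH = 10^(−1.51) = 3.090×10^-2 mol kg⁻¹ atm⁻¹
[CO2*] = KH · pCO2 = 3.090×10^-2 × 2270×10^-6 atm = 7.01×10^-5 mol/kg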